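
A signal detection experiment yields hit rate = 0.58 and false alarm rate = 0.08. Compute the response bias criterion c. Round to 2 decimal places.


c = -0.5 * (z(HR) + z(FAR))
z(0.58) = 0.2019
z(0.08) = -1.4051
c = -0.5 * (0.2019 + -1.4051)
= -0.5 * -1.2032
= 0.60


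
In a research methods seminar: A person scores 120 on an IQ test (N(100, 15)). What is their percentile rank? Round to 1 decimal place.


z = (IQ - mean) / SD
z = (120 - 100) / 15 = 1.3333
Percentile = Phi(1.3333) * 100
Phi(1.3333) = 0.908783
= 90.9


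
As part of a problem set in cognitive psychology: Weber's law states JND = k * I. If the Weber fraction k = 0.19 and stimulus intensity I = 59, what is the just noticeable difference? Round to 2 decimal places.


JND = k * I
JND = 0.19 * 59
= 11.21


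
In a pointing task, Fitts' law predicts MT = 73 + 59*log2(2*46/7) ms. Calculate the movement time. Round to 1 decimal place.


MT = 73 + 59 * log2(2*46/7)
2D/W = 13.142857
log2(13.142857) = 3.7162
MT = 73 + 59 * 3.7162
= 292.3 ms


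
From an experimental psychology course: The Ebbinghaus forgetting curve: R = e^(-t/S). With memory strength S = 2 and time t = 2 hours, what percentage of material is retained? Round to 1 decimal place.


R = e^(-t/S)
-t/S = -2/2 = -1.0
R = e^(-1.0) = 0.367879
Percentage = 0.367879 * 100
= 36.8


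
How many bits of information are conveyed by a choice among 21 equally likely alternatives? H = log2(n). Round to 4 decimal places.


H = log2(n)
H = log2(21)
= 4.3923


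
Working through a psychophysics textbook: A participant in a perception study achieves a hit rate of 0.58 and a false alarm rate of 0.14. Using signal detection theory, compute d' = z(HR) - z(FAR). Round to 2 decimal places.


d' = z(HR) - z(FAR)
z(0.58) = 0.2019
z(0.14) = -1.0803
d' = 0.2019 - -1.0803
= 1.28


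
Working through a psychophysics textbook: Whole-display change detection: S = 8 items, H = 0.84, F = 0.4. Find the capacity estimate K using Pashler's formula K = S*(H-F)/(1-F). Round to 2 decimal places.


K = S * (H - F) / (1 - F)
H - F = 0.44
1 - F = 0.6
K = 8 * 0.44 / 0.6
= 5.87


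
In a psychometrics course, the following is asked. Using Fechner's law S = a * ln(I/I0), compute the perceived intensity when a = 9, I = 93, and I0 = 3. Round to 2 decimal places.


S = 9 * ln(93/3)
I/I0 = 31.0
ln(31.0) = 3.434
S = 9 * 3.434
= 30.91


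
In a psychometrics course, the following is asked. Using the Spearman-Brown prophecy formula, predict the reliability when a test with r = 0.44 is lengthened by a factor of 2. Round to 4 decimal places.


r_new = n*r / (1 + (n-1)*r)
Numerator = 2 * 0.44 = 0.88
Denominator = 1 + 1 * 0.44 = 1.44
r_new = 0.88 / 1.44
= 0.6111


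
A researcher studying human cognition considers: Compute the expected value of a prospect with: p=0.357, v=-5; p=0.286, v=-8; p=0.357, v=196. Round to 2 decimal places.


EU = sum(p_i * v_i)
0.357 * -5 = -1.785
0.286 * -8 = -2.288
0.357 * 196 = 69.972
EU = -1.785 + -2.288 + 69.972
= 65.90


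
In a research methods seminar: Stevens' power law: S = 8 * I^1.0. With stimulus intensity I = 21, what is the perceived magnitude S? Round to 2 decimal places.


S = 8 * 21^1.0
21^1.0 = 21.0
S = 8 * 21.0
= 168.00


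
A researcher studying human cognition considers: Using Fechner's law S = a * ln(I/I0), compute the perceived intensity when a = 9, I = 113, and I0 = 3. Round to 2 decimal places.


S = 9 * ln(113/3)
I/I0 = 37.666667
ln(37.666667) = 3.6288
S = 9 * 3.6288
= 32.66


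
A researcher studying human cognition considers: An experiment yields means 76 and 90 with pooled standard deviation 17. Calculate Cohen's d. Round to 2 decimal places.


Cohen's d = (M1 - M2) / S_pooled
= (76 - 90) / 17
= -14 / 17
= -0.82


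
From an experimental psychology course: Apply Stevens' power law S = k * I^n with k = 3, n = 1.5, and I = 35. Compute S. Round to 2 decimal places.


S = 3 * 35^1.5
35^1.5 = 207.0628
S = 3 * 207.0628
= 621.19


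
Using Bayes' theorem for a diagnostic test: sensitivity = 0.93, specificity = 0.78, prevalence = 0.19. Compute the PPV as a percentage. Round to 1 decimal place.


PPV = (sens * prev) / (sens * prev + (1-spec) * (1-prev))
Numerator = 0.93 * 0.19 = 0.1767
P(positive and no disease) = (1 - spec) * (1 - prev) = (1 - 0.78) * (1 - 0.19) = 0.1782
Denominator = 0.1767 + 0.1782 = 0.3549
PPV = 0.1767 / 0.3549 = 0.497887
As percentage = 49.8


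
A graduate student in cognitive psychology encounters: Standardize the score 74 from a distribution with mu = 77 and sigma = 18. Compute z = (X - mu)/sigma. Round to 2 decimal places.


z = (X - mu) / sigma
= (74 - 77) / 18
= -3 / 18
= -0.17


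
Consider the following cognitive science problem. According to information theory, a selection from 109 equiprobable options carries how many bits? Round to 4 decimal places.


H = log2(n)
H = log2(109)
= 6.7682


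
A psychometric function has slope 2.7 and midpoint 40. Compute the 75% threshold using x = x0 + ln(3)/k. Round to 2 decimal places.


At P = 0.75: 0.75 = 1/(1 + e^(-k*(x-x0)))
Solving: e^(-k*(x-x0)) = 1/3
x = x0 + ln(3)/k
ln(3) = 1.0986
x = 40 + 1.0986/2.7
= 40 + 0.4069
= 40.41


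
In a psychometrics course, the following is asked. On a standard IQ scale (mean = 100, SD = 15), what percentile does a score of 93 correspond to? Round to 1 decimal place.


z = (IQ - mean) / SD
z = (93 - 100) / 15 = -0.4667
Percentile = Phi(-0.4667) * 100
Phi(-0.4667) = 0.320357
= 32.0


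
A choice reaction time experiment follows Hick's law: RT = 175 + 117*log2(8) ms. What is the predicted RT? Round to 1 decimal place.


RT = 175 + 117 * log2(8)
log2(8) = 3.0
RT = 175 + 117 * 3.0
= 175 + 351.0
= 526.0 ms


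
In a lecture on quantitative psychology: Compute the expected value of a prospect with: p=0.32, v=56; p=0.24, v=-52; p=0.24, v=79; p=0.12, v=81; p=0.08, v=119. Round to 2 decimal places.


EU = sum(p_i * v_i)
0.32 * 56 = 17.92
0.24 * -52 = -12.48
0.24 * 79 = 18.96
0.12 * 81 = 9.72
0.08 * 119 = 9.52
EU = 17.92 + -12.48 + 18.96 + 9.72 + 9.52
= 43.64


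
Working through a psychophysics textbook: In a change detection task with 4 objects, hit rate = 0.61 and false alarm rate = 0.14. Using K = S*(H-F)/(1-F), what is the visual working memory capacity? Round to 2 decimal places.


K = S * (H - F) / (1 - F)
H - F = 0.47
1 - F = 0.86
K = 4 * 0.47 / 0.86
= 2.19


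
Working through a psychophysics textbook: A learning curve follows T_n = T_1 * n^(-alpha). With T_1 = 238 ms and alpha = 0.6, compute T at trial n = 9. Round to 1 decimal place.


T_n = 238 * 9^(-0.6)
9^(-0.6) = 0.267581
T_n = 238 * 0.267581
= 63.7 ms


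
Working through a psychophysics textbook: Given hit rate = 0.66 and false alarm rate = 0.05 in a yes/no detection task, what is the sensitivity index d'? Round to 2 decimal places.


d' = z(HR) - z(FAR)
z(0.66) = 0.4125
z(0.05) = -1.6449
d' = 0.4125 - -1.6449
= 2.06


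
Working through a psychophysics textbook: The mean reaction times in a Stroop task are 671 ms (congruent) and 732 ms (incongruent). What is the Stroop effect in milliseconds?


Stroop effect = RT(incongruent) - RT(congruent)
= 732 - 671
= 61 ms


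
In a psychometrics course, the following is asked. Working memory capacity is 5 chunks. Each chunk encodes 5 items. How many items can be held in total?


Total items = chunks * items_per_chunk
= 5 * 5
= 25


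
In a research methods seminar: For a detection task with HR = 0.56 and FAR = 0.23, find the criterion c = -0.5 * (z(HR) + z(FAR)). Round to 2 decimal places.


c = -0.5 * (z(HR) + z(FAR))
z(0.56) = 0.151
z(0.23) = -0.7388
c = -0.5 * (0.151 + -0.7388)
= -0.5 * -0.5878
= 0.29


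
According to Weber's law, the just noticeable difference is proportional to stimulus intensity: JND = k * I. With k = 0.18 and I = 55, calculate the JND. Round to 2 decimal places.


JND = k * I
JND = 0.18 * 55
= 9.90


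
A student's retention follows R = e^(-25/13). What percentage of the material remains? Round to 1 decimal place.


R = e^(-t/S)
-t/S = -25/13 = -1.923077
R = e^(-1.923077) = 0.146157
Percentage = 0.146157 * 100
= 14.6


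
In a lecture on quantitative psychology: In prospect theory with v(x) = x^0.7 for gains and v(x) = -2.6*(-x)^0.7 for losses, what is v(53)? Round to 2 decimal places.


Since x = 53 >= 0, use v(x) = x^0.7
53^0.7 = 16.1062
v(53) = 16.11


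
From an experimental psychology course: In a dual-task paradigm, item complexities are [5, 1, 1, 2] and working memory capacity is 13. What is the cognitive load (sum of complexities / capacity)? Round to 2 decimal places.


Total complexity = 5 + 1 + 1 + 2 = 9
Load = total / capacity = 9 / 13
= 0.69


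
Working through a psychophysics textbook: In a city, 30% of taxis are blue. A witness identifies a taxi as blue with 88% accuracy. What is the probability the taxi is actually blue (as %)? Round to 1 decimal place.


P(blue | says blue) = P(says blue | blue)*P(blue) / [P(says blue | blue)*P(blue) + P(says blue | not blue)*P(not blue)]
Numerator = 0.88 * 0.3 = 0.264
False identification = 0.12 * 0.7 = 0.084
P = 0.264 / (0.264 + 0.084)
= 0.264 / 0.348
As percentage = 75.9


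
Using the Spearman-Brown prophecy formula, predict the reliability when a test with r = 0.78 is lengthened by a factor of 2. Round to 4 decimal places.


r_new = n*r / (1 + (n-1)*r)
Numerator = 2 * 0.78 = 1.56
Denominator = 1 + 1 * 0.78 = 1.78
r_new = 1.56 / 1.78
= 0.8764


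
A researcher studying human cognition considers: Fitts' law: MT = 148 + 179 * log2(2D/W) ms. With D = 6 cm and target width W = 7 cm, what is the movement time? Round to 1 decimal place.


MT = 148 + 179 * log2(2*6/7)
2D/W = 1.714286
log2(1.714286) = 0.7776
MT = 148 + 179 * 0.7776
= 287.2 ms


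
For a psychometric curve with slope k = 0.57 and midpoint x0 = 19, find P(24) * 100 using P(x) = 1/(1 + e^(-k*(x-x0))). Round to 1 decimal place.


P(x) = 1/(1 + e^(-0.57*(24 - 19)))
Exponent = -0.57 * 5 = -2.85
e^(-2.85) = 0.057844
P = 1/(1 + 0.057844) = 0.945319
Percentage = 94.5


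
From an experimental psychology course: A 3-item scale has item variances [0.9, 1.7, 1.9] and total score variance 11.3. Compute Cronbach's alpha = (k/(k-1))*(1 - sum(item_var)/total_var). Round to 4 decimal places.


alpha = (k/(k-1)) * (1 - sum(s_i^2)/s_total^2)
sum(item variances) = 4.5
k/(k-1) = 3/2 = 1.5
1 - 4.5/11.3 = 1 - 0.39823 = 0.60177
alpha = 1.5 * 0.60177
= 0.9027


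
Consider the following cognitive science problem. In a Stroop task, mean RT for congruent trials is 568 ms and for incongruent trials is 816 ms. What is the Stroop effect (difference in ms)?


Stroop effect = RT(incongruent) - RT(congruent)
= 816 - 568
= 248 ms


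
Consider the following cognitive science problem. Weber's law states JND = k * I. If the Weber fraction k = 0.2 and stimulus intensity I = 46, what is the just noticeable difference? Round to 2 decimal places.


JND = k * I
JND = 0.2 * 46
= 9.20


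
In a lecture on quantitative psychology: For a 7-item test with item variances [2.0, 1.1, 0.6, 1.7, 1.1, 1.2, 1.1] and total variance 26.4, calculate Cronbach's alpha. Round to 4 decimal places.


alpha = (k/(k-1)) * (1 - sum(s_i^2)/s_total^2)
sum(item variances) = 8.8
k/(k-1) = 7/6 = 1.166667
1 - 8.8/26.4 = 1 - 0.333333 = 0.666667
alpha = 1.166667 * 0.666667
= 0.7778


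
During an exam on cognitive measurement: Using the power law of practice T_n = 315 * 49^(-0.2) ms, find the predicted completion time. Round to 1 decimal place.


T_n = 315 * 49^(-0.2)
49^(-0.2) = 0.459157
T_n = 315 * 0.459157
= 144.6 ms


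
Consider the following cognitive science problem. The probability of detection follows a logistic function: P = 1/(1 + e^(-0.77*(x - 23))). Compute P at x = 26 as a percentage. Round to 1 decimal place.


P(x) = 1/(1 + e^(-0.77*(26 - 23)))
Exponent = -0.77 * 3 = -2.31
e^(-2.31) = 0.099261
P = 1/(1 + 0.099261) = 0.909702
Percentage = 91.0


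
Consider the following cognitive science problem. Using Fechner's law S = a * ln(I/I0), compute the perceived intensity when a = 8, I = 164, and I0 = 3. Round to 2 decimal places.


S = 8 * ln(164/3)
I/I0 = 54.666667
ln(54.666667) = 4.0013
S = 8 * 4.0013
= 32.01


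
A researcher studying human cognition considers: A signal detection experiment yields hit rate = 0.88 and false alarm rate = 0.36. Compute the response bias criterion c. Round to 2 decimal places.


c = -0.5 * (z(HR) + z(FAR))
z(0.88) = 1.175
z(0.36) = -0.3585
c = -0.5 * (1.175 + -0.3585)
= -0.5 * 0.8165
= -0.41


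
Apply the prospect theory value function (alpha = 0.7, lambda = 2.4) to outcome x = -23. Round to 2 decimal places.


Since x = -23 < 0, use v(x) = -lambda*(-x)^alpha
(-x) = 23
23^0.7 = 8.9786
v(-23) = -2.4 * 8.9786
= -21.55


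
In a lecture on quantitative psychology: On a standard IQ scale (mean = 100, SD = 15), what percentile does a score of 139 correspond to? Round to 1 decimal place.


z = (IQ - mean) / SD
z = (139 - 100) / 15 = 2.6
Percentile = Phi(2.6) * 100
Phi(2.6) = 0.995339
= 99.5


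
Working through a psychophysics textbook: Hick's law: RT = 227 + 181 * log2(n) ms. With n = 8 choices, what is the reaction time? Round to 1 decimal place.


RT = 227 + 181 * log2(8)
log2(8) = 3.0
RT = 227 + 181 * 3.0
= 227 + 543.0
= 770.0 ms


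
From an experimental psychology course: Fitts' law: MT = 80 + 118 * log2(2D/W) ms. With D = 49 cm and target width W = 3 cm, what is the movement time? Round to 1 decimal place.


MT = 80 + 118 * log2(2*49/3)
2D/W = 32.666667
log2(32.666667) = 5.0297
MT = 80 + 118 * 5.0297
= 673.5 ms


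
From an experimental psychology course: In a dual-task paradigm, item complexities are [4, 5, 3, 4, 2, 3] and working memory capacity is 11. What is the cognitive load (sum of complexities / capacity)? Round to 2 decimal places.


Total complexity = 4 + 5 + 3 + 4 + 2 + 3 = 21
Load = total / capacity = 21 / 11
= 1.91


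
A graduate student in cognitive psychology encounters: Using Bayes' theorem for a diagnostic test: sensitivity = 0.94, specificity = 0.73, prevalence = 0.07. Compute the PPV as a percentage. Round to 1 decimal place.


PPV = (sens * prev) / (sens * prev + (1-spec) * (1-prev))
Numerator = 0.94 * 0.07 = 0.0658
P(positive and no disease) = (1 - spec) * (1 - prev) = (1 - 0.73) * (1 - 0.07) = 0.2511
Denominator = 0.0658 + 0.2511 = 0.3169
PPV = 0.0658 / 0.3169 = 0.207636
As percentage = 20.8


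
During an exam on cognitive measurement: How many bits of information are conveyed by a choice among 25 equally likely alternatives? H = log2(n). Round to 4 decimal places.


H = log2(n)
H = log2(25)
= 4.6439


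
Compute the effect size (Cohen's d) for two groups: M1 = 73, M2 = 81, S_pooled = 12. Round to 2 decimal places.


Cohen's d = (M1 - M2) / S_pooled
= (73 - 81) / 12
= -8 / 12
= -0.67


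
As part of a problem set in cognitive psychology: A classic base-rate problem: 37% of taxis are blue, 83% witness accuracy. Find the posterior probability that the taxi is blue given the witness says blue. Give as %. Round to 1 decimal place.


P(blue | says blue) = P(says blue | blue)*P(blue) / [P(says blue | blue)*P(blue) + P(says blue | not blue)*P(not blue)]
Numerator = 0.83 * 0.37 = 0.3071
False identification = 0.17 * 0.63 = 0.1071
P = 0.3071 / (0.3071 + 0.1071)
= 0.3071 / 0.4142
As percentage = 74.1


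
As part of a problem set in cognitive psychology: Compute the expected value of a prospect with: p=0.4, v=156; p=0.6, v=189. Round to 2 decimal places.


EU = sum(p_i * v_i)
0.4 * 156 = 62.4
0.6 * 189 = 113.4
EU = 62.4 + 113.4
= 175.80


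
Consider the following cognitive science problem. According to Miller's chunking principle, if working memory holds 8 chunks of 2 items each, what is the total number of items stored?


Total items = chunks * items_per_chunk
= 8 * 2
= 16


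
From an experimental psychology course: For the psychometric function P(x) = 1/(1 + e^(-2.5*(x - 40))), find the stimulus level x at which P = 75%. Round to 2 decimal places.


At P = 0.75: 0.75 = 1/(1 + e^(-k*(x-x0)))
Solving: e^(-k*(x-x0)) = 1/3
x = x0 + ln(3)/k
ln(3) = 1.0986
x = 40 + 1.0986/2.5
= 40 + 0.4394
= 40.44


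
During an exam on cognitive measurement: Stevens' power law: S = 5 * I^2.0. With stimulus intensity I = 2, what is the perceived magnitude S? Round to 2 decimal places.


S = 5 * 2^2.0
2^2.0 = 4.0
S = 5 * 4.0
= 20.00


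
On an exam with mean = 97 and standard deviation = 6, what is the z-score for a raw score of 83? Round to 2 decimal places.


z = (X - mu) / sigma
= (83 - 97) / 6
= -14 / 6
= -2.33


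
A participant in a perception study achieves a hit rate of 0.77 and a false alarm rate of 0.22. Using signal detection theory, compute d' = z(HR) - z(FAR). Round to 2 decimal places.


d' = z(HR) - z(FAR)
z(0.77) = 0.7388
z(0.22) = -0.7722
d' = 0.7388 - -0.7722
= 1.51


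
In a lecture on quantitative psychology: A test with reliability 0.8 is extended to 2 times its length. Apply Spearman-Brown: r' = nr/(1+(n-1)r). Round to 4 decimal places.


r_new = n*r / (1 + (n-1)*r)
Numerator = 2 * 0.8 = 1.6
Denominator = 1 + 1 * 0.8 = 1.8
r_new = 1.6 / 1.8
= 0.8889


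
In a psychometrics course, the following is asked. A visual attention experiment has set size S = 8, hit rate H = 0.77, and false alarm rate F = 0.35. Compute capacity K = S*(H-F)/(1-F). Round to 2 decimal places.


K = S * (H - F) / (1 - F)
H - F = 0.42
1 - F = 0.65
K = 8 * 0.42 / 0.65
= 5.17


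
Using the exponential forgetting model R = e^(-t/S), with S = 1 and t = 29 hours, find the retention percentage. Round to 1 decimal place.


R = e^(-t/S)
-t/S = -29/1 = -29.0
R = e^(-29.0) = 0.0
Percentage = 0.0 * 100
= 0.0


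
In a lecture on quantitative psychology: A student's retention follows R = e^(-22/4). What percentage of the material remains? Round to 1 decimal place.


R = e^(-t/S)
-t/S = -22/4 = -5.5
R = e^(-5.5) = 0.004087
Percentage = 0.004087 * 100
= 0.4


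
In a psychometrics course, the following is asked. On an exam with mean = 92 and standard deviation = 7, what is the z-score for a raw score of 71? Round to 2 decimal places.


z = (X - mu) / sigma
= (71 - 92) / 7
= -21 / 7
= -3.00


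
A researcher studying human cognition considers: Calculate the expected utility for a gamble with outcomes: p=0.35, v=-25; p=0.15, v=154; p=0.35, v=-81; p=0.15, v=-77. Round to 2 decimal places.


EU = sum(p_i * v_i)
0.35 * -25 = -8.75
0.15 * 154 = 23.1
0.35 * -81 = -28.35
0.15 * -77 = -11.55
EU = -8.75 + 23.1 + -28.35 + -11.55
= -25.55


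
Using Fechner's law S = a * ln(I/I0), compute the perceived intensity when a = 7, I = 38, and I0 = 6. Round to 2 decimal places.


S = 7 * ln(38/6)
I/I0 = 6.333333
ln(6.333333) = 1.8458
S = 7 * 1.8458
= 12.92


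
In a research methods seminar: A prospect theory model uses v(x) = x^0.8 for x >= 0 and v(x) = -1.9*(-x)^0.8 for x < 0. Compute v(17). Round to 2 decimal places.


Since x = 17 >= 0, use v(x) = x^0.8
17^0.8 = 9.6463
v(17) = 9.65


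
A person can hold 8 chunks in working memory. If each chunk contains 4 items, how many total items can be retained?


Total items = chunks * items_per_chunk
= 8 * 4
= 32


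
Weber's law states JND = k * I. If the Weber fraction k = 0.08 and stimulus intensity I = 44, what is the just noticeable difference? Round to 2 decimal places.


JND = k * I
JND = 0.08 * 44
= 3.52


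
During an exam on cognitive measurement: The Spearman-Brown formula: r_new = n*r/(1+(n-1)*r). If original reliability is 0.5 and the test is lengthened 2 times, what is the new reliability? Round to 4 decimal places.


r_new = n*r / (1 + (n-1)*r)
Numerator = 2 * 0.5 = 1.0
Denominator = 1 + 1 * 0.5 = 1.5
r_new = 1.0 / 1.5
= 0.6667


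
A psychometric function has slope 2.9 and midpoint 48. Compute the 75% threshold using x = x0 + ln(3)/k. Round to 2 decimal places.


At P = 0.75: 0.75 = 1/(1 + e^(-k*(x-x0)))
Solving: e^(-k*(x-x0)) = 1/3
x = x0 + ln(3)/k
ln(3) = 1.0986
x = 48 + 1.0986/2.9
= 48 + 0.3788
= 48.38


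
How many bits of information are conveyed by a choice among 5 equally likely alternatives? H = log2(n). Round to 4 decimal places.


H = log2(n)
H = log2(5)
= 2.3219


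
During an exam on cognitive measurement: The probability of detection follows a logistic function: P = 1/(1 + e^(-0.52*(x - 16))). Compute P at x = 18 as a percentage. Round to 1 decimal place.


P(x) = 1/(1 + e^(-0.52*(18 - 16)))
Exponent = -0.52 * 2 = -1.04
e^(-1.04) = 0.353455
P = 1/(1 + 0.353455) = 0.73885
Percentage = 73.9


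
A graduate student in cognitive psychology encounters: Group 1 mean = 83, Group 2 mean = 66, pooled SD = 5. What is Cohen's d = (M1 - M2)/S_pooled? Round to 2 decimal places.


Cohen's d = (M1 - M2) / S_pooled
= (83 - 66) / 5
= 17 / 5
= 3.40


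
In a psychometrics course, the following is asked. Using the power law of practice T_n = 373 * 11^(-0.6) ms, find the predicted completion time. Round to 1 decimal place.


T_n = 373 * 11^(-0.6)
11^(-0.6) = 0.237227
T_n = 373 * 0.237227
= 88.5 ms


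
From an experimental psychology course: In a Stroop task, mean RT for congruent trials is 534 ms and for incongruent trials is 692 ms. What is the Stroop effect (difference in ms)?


Stroop effect = RT(incongruent) - RT(congruent)
= 692 - 534
= 158 ms


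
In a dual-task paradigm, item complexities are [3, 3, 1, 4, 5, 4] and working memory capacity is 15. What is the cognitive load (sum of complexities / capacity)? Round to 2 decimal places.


Total complexity = 3 + 3 + 1 + 4 + 5 + 4 = 20
Load = total / capacity = 20 / 15
= 1.33


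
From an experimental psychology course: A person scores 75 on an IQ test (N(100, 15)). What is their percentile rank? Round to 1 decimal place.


z = (IQ - mean) / SD
z = (75 - 100) / 15 = -1.6667
Percentile = Phi(-1.6667) * 100
Phi(-1.6667) = 0.047787
= 4.8


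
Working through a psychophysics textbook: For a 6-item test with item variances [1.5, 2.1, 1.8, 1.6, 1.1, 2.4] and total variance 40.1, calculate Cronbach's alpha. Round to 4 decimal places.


alpha = (k/(k-1)) * (1 - sum(s_i^2)/s_total^2)
sum(item variances) = 10.5
k/(k-1) = 6/5 = 1.2
1 - 10.5/40.1 = 1 - 0.261845 = 0.738155
alpha = 1.2 * 0.738155
= 0.8858


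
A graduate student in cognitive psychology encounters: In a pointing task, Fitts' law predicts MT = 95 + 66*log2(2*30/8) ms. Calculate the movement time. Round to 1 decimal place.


MT = 95 + 66 * log2(2*30/8)
2D/W = 7.5
log2(7.5) = 2.9069
MT = 95 + 66 * 2.9069
= 286.9 ms


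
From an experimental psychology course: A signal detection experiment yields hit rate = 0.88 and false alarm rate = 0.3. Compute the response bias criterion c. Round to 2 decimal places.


c = -0.5 * (z(HR) + z(FAR))
z(0.88) = 1.175
z(0.3) = -0.5244
c = -0.5 * (1.175 + -0.5244)
= -0.5 * 0.6506
= -0.33


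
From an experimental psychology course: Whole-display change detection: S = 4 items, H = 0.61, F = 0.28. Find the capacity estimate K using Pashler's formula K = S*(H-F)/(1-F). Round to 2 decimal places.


K = S * (H - F) / (1 - F)
H - F = 0.33
1 - F = 0.72
K = 4 * 0.33 / 0.72
= 1.83


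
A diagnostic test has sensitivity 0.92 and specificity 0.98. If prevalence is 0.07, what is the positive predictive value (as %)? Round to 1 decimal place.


PPV = (sens * prev) / (sens * prev + (1-spec) * (1-prev))
Numerator = 0.92 * 0.07 = 0.0644
P(positive and no disease) = (1 - spec) * (1 - prev) = (1 - 0.98) * (1 - 0.07) = 0.0186
Denominator = 0.0644 + 0.0186 = 0.083
PPV = 0.0644 / 0.083 = 0.775904
As percentage = 77.6


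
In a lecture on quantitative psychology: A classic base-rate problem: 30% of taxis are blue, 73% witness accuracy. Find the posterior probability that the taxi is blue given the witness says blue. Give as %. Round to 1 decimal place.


P(blue | says blue) = P(says blue | blue)*P(blue) / [P(says blue | blue)*P(blue) + P(says blue | not blue)*P(not blue)]
Numerator = 0.73 * 0.3 = 0.219
False identification = 0.27 * 0.7 = 0.189
P = 0.219 / (0.219 + 0.189)
= 0.219 / 0.408
As percentage = 53.7


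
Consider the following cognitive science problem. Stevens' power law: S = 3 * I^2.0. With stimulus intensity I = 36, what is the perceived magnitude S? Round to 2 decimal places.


S = 3 * 36^2.0
36^2.0 = 1296.0
S = 3 * 1296.0
= 3888.00


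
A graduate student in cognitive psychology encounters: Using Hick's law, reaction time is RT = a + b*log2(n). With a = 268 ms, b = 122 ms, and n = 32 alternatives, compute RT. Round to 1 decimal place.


RT = 268 + 122 * log2(32)
log2(32) = 5.0
RT = 268 + 122 * 5.0
= 268 + 610.0
= 878.0 ms


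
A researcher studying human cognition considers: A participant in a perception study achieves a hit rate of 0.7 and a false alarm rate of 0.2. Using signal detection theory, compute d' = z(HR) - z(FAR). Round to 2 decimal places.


d' = z(HR) - z(FAR)
z(0.7) = 0.5244
z(0.2) = -0.8416
d' = 0.5244 - -0.8416
= 1.37


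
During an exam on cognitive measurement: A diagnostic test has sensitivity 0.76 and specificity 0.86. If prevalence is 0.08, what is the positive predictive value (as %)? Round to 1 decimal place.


PPV = (sens * prev) / (sens * prev + (1-spec) * (1-prev))
Numerator = 0.76 * 0.08 = 0.0608
P(positive and no disease) = (1 - spec) * (1 - prev) = (1 - 0.86) * (1 - 0.08) = 0.1288
Denominator = 0.0608 + 0.1288 = 0.1896
PPV = 0.0608 / 0.1896 = 0.320675
As percentage = 32.1


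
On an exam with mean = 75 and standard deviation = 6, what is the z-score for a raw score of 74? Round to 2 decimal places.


z = (X - mu) / sigma
= (74 - 75) / 6
= -1 / 6
= -0.17


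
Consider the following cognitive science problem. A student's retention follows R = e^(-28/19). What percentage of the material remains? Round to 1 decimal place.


R = e^(-t/S)
-t/S = -28/19 = -1.473684
R = e^(-1.473684) = 0.22908
Percentage = 0.22908 * 100
= 22.9


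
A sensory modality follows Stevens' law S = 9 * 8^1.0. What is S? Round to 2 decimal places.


S = 9 * 8^1.0
8^1.0 = 8.0
S = 9 * 8.0
= 72.00


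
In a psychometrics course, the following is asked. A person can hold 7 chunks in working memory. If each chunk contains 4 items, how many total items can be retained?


Total items = chunks * items_per_chunk
= 7 * 4
= 28


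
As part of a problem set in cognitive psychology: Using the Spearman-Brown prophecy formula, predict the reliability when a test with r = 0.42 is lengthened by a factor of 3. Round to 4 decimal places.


r_new = n*r / (1 + (n-1)*r)
Numerator = 3 * 0.42 = 1.26
Denominator = 1 + 2 * 0.42 = 1.84
r_new = 1.26 / 1.84
= 0.6848


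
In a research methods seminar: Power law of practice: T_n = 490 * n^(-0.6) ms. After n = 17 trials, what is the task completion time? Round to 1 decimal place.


T_n = 490 * 17^(-0.6)
17^(-0.6) = 0.182697
T_n = 490 * 0.182697
= 89.5 ms


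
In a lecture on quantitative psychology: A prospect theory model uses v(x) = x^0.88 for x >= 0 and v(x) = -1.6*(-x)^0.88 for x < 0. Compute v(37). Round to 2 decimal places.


Since x = 37 >= 0, use v(x) = x^0.88
37^0.88 = 23.9893
v(37) = 23.99


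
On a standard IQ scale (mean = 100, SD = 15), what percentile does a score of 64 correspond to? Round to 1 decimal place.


z = (IQ - mean) / SD
z = (64 - 100) / 15 = -2.4
Percentile = Phi(-2.4) * 100
Phi(-2.4) = 0.008198
= 0.8


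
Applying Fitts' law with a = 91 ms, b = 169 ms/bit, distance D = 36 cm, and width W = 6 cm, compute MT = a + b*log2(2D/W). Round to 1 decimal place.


MT = 91 + 169 * log2(2*36/6)
2D/W = 12.0
log2(12.0) = 3.585
MT = 91 + 169 * 3.585
= 696.9 ms


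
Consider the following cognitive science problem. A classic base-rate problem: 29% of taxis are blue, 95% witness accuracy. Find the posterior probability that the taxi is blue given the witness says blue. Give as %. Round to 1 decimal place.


P(blue | says blue) = P(says blue | blue)*P(blue) / [P(says blue | blue)*P(blue) + P(says blue | not blue)*P(not blue)]
Numerator = 0.95 * 0.29 = 0.2755
False identification = 0.05 * 0.71 = 0.0355
P = 0.2755 / (0.2755 + 0.0355)
= 0.2755 / 0.311
As percentage = 88.6


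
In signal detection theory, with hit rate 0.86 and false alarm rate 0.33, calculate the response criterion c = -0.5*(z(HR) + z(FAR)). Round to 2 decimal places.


c = -0.5 * (z(HR) + z(FAR))
z(0.86) = 1.0803
z(0.33) = -0.4399
c = -0.5 * (1.0803 + -0.4399)
= -0.5 * 0.6404
= -0.32


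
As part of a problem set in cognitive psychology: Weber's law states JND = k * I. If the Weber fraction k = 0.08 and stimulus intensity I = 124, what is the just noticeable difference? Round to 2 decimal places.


JND = k * I
JND = 0.08 * 124
= 9.92


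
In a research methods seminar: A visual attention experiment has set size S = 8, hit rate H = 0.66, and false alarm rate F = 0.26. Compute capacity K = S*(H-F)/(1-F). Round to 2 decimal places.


K = S * (H - F) / (1 - F)
H - F = 0.4
1 - F = 0.74
K = 8 * 0.4 / 0.74
= 4.32


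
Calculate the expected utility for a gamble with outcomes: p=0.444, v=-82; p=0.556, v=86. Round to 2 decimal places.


EU = sum(p_i * v_i)
0.444 * -82 = -36.408
0.556 * 86 = 47.816
EU = -36.408 + 47.816
= 11.41


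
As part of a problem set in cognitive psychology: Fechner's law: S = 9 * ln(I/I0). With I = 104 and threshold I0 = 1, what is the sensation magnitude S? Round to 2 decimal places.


S = 9 * ln(104/1)
I/I0 = 104.0
ln(104.0) = 4.6444
S = 9 * 4.6444
= 41.80


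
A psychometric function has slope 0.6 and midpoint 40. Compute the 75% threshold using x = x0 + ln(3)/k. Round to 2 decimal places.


At P = 0.75: 0.75 = 1/(1 + e^(-k*(x-x0)))
Solving: e^(-k*(x-x0)) = 1/3
x = x0 + ln(3)/k
ln(3) = 1.0986
x = 40 + 1.0986/0.6
= 40 + 1.831
= 41.83


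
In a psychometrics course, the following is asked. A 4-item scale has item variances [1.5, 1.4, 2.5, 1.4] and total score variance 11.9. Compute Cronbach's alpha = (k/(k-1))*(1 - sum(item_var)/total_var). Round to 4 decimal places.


alpha = (k/(k-1)) * (1 - sum(s_i^2)/s_total^2)
sum(item variances) = 6.8
k/(k-1) = 4/3 = 1.333333
1 - 6.8/11.9 = 1 - 0.571429 = 0.428571
alpha = 1.333333 * 0.428571
= 0.5714


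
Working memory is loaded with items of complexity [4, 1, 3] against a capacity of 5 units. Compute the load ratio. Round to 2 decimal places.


Total complexity = 4 + 1 + 3 = 8
Load = total / capacity = 8 / 5
= 1.60


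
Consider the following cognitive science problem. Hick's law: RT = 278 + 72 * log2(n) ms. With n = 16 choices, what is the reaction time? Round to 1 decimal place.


RT = 278 + 72 * log2(16)
log2(16) = 4.0
RT = 278 + 72 * 4.0
= 278 + 288.0
= 566.0 ms


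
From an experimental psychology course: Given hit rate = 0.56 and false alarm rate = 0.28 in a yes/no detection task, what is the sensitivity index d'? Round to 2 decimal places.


d' = z(HR) - z(FAR)
z(0.56) = 0.151
z(0.28) = -0.5828
d' = 0.151 - -0.5828
= 0.73


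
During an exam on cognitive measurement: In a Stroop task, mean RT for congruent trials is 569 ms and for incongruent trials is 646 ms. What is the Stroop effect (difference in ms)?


Stroop effect = RT(incongruent) - RT(congruent)
= 646 - 569
= 77 ms


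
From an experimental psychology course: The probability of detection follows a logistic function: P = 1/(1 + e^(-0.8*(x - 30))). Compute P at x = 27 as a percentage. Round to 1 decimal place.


P(x) = 1/(1 + e^(-0.8*(27 - 30)))
Exponent = -0.8 * -3 = 2.4
e^(2.4) = 11.023176
P = 1/(1 + 11.023176) = 0.083173
Percentage = 8.3


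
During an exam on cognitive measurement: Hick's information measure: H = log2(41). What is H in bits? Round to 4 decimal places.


H = log2(n)
H = log2(41)
= 5.3576


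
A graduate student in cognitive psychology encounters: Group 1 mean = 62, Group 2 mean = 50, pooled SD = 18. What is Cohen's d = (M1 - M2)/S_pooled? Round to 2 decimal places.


Cohen's d = (M1 - M2) / S_pooled
= (62 - 50) / 18
= 12 / 18
= 0.67


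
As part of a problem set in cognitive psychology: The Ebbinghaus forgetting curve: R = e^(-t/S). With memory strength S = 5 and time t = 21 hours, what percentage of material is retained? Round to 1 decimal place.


R = e^(-t/S)
-t/S = -21/5 = -4.2
R = e^(-4.2) = 0.014996
Percentage = 0.014996 * 100
= 1.5


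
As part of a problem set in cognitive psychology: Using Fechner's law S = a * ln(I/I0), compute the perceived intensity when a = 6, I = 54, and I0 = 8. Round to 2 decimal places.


S = 6 * ln(54/8)
I/I0 = 6.75
ln(6.75) = 1.9095
S = 6 * 1.9095
= 11.46


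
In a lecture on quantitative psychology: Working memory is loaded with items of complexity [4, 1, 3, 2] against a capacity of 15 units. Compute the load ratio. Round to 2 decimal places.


Total complexity = 4 + 1 + 3 + 2 = 10
Load = total / capacity = 10 / 15
= 0.67


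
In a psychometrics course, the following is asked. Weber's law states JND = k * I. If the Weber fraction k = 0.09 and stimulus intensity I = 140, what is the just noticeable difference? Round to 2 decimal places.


JND = k * I
JND = 0.09 * 140
= 12.60


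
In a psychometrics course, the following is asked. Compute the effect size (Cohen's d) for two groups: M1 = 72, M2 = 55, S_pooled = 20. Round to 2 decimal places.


Cohen's d = (M1 - M2) / S_pooled
= (72 - 55) / 20
= 17 / 20
= 0.85


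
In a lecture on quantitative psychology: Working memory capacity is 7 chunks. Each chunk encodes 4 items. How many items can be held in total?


Total items = chunks * items_per_chunk
= 7 * 4
= 28


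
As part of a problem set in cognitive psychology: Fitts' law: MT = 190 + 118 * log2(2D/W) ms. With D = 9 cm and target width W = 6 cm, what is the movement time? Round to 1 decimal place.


MT = 190 + 118 * log2(2*9/6)
2D/W = 3.0
log2(3.0) = 1.585
MT = 190 + 118 * 1.585
= 377.0 ms


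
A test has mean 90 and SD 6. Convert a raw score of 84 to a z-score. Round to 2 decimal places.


z = (X - mu) / sigma
= (84 - 90) / 6
= -6 / 6
= -1.00


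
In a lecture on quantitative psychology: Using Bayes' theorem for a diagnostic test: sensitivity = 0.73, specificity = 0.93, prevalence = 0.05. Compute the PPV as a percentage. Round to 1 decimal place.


PPV = (sens * prev) / (sens * prev + (1-spec) * (1-prev))
Numerator = 0.73 * 0.05 = 0.0365
P(positive and no disease) = (1 - spec) * (1 - prev) = (1 - 0.93) * (1 - 0.05) = 0.0665
Denominator = 0.0365 + 0.0665 = 0.103
PPV = 0.0365 / 0.103 = 0.354369
As percentage = 35.4


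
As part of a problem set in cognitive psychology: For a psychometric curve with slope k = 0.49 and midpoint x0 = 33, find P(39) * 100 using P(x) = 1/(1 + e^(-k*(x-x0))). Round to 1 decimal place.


P(x) = 1/(1 + e^(-0.49*(39 - 33)))
Exponent = -0.49 * 6 = -2.94
e^(-2.94) = 0.052866
P = 1/(1 + 0.052866) = 0.949788
Percentage = 95.0


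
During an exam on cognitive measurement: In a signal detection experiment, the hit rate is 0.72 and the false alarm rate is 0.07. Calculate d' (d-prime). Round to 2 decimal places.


d' = z(HR) - z(FAR)
z(0.72) = 0.5828
z(0.07) = -1.4758
d' = 0.5828 - -1.4758
= 2.06


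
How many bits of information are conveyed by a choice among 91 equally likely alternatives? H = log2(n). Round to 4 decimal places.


H = log2(n)
H = log2(91)
= 6.5078


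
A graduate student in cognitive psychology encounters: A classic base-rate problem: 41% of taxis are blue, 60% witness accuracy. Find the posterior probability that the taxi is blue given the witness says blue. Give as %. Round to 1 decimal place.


P(blue | says blue) = P(says blue | blue)*P(blue) / [P(says blue | blue)*P(blue) + P(says blue | not blue)*P(not blue)]
Numerator = 0.6 * 0.41 = 0.246
False identification = 0.4 * 0.59 = 0.236
P = 0.246 / (0.246 + 0.236)
= 0.246 / 0.482
As percentage = 51.0


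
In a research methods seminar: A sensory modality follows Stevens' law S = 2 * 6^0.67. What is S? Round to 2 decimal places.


S = 2 * 6^0.67
6^0.67 = 3.3217
S = 2 * 3.3217
= 6.64


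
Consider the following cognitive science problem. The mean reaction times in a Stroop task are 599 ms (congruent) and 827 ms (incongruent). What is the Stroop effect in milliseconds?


Stroop effect = RT(incongruent) - RT(congruent)
= 827 - 599
= 228 ms


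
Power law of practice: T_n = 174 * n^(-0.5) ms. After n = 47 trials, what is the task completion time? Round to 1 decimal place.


T_n = 174 * 47^(-0.5)
47^(-0.5) = 0.145865
T_n = 174 * 0.145865
= 25.4 ms


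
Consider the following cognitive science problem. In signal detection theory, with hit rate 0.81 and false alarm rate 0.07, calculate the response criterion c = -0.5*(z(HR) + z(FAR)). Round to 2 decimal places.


c = -0.5 * (z(HR) + z(FAR))
z(0.81) = 0.8779
z(0.07) = -1.4758
c = -0.5 * (0.8779 + -1.4758)
= -0.5 * -0.5979
= 0.30


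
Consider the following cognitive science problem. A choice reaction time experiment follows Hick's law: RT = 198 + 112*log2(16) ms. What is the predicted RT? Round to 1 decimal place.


RT = 198 + 112 * log2(16)
log2(16) = 4.0
RT = 198 + 112 * 4.0
= 198 + 448.0
= 646.0 ms


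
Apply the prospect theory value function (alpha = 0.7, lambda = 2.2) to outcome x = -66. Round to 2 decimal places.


Since x = -66 < 0, use v(x) = -lambda*(-x)^alpha
(-x) = 66
66^0.7 = 18.7794
v(-66) = -2.2 * 18.7794
= -41.31


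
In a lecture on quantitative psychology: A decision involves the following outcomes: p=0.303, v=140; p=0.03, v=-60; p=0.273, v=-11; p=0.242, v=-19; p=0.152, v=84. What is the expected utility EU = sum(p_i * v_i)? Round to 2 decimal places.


EU = sum(p_i * v_i)
0.303 * 140 = 42.42
0.03 * -60 = -1.8
0.273 * -11 = -3.003
0.242 * -19 = -4.598
0.152 * 84 = 12.768
EU = 42.42 + -1.8 + -3.003 + -4.598 + 12.768
= 45.79


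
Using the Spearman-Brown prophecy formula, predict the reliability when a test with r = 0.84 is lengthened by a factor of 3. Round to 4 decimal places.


r_new = n*r / (1 + (n-1)*r)
Numerator = 3 * 0.84 = 2.52
Denominator = 1 + 2 * 0.84 = 2.68
r_new = 2.52 / 2.68
= 0.9403


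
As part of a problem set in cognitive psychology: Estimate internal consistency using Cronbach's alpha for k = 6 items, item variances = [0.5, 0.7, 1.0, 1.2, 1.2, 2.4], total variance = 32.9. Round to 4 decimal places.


alpha = (k/(k-1)) * (1 - sum(s_i^2)/s_total^2)
sum(item variances) = 7.0
k/(k-1) = 6/5 = 1.2
1 - 7.0/32.9 = 1 - 0.212766 = 0.787234
alpha = 1.2 * 0.787234
= 0.9447


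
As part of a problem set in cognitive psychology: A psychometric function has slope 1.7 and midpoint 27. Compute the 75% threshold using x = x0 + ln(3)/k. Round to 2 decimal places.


At P = 0.75: 0.75 = 1/(1 + e^(-k*(x-x0)))
Solving: e^(-k*(x-x0)) = 1/3
x = x0 + ln(3)/k
ln(3) = 1.0986
x = 27 + 1.0986/1.7
= 27 + 0.6462
= 27.65


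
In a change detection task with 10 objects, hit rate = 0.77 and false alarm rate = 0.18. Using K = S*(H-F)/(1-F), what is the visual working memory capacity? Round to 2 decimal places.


K = S * (H - F) / (1 - F)
H - F = 0.59
1 - F = 0.82
K = 10 * 0.59 / 0.82
= 7.20


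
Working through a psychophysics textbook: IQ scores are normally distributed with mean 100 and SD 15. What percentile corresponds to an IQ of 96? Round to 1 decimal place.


z = (IQ - mean) / SD
z = (96 - 100) / 15 = -0.2667
Percentile = Phi(-0.2667) * 100
Phi(-0.2667) = 0.39485
= 39.5


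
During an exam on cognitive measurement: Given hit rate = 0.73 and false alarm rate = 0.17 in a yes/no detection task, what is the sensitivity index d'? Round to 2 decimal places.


d' = z(HR) - z(FAR)
z(0.73) = 0.6128
z(0.17) = -0.9542
d' = 0.6128 - -0.9542
= 1.57


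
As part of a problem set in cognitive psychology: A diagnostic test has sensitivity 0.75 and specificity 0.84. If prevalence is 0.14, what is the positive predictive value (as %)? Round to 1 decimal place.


PPV = (sens * prev) / (sens * prev + (1-spec) * (1-prev))
Numerator = 0.75 * 0.14 = 0.105
P(positive and no disease) = (1 - spec) * (1 - prev) = (1 - 0.84) * (1 - 0.14) = 0.1376
Denominator = 0.105 + 0.1376 = 0.2426
PPV = 0.105 / 0.2426 = 0.432811
As percentage = 43.3
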